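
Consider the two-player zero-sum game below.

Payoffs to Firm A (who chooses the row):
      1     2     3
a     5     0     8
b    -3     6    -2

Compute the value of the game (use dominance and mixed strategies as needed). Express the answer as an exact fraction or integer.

15/7

Column 3 is strictly dominated by 1 for Firm B (it gives Firm A more in every row).
The remaining 2×2 game on (a, b) × (1, 2) has no saddle point. Let Firm A play a with probability p; indifference gives 5p − 3(1−p) = 6(1−p), so p = 9/14.
Similarly Firm B's optimal q on 1 is 3/7, and the value is 5·(3/7) + (0)·(4/7) = 15/7.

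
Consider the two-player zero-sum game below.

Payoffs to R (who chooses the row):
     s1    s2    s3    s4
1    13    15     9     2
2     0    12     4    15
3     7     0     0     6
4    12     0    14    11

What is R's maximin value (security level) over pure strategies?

The worst-case payoff for each row is 1: 2, 2: 0, 3: 0, 4: 0.
The best of these is 2.

2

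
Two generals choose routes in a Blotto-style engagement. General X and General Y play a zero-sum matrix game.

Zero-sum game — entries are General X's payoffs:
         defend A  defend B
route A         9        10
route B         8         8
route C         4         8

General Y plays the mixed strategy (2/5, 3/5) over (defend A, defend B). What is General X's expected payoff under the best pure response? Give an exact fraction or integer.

route A: (9)·(2/5) + (10)·(3/5) = 48/5.
route B: (8)·(2/5) + (8)·(3/5) = 8.
route C: (4)·(2/5) + (8)·(3/5) = 32/5.
The best pure response is route A with expected payoff 48/5.

48/5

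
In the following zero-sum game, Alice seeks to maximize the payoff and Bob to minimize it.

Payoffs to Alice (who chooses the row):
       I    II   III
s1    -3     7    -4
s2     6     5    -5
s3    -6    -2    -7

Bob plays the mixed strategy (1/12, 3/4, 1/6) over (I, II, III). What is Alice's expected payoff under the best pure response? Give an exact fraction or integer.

s1: (-3)·(1/12) + (7)·(3/4) + (-4)·(1/6) = 13/3.
s2: (6)·(1/12) + (5)·(3/4) + (-5)·(1/6) = 41/12.
s3: (-6)·(1/12) + (-2)·(3/4) + (-7)·(1/6) = -19/6.
The best pure response is s1 with expected payoff 13/3.

13/3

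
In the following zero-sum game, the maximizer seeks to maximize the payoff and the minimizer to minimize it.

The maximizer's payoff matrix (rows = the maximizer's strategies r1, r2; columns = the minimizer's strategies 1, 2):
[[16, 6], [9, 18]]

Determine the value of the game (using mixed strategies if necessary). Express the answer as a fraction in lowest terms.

234/19

Row minima are 6 and 9, so the maximizer's maximin is 9; column maxima are 16 and 18, so the minimizer's minimax is 16. These differ, so the equilibrium is in mixed strategies.
Let the maximizer play r1 with probability p. The minimizer is indifferent when 16p + 9(1−p) = 6p + 18(1−p), giving p = 9/19.
Let the minimizer play 1 with probability q. The maximizer is indifferent when 16q + 6(1−q) = 9q + 18(1−q), giving q = 12/19.
The value is 16·(12/19) + (6)·(7/19) = 234/19.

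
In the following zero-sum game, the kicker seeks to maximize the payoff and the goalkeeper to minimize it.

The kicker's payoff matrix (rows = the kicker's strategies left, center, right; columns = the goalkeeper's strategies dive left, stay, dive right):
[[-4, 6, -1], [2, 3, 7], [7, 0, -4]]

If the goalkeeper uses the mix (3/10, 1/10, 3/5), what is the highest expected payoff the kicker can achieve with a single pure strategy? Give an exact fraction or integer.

51/10

left: (-4)·(3/10) + (6)·(1/10) + (-1)·(3/5) = -6/5.
center: (2)·(3/10) + (3)·(1/10) + (7)·(3/5) = 51/10.
right: (7)·(3/10) + (0)·(1/10) + (-4)·(3/5) = -3/10.
The best pure response is center with expected payoff 51/10.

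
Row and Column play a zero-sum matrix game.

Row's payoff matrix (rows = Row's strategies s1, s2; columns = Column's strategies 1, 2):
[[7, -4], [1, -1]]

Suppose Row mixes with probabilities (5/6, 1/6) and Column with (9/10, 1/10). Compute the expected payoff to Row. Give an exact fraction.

101/20

Against (9/10, 1/10), each row's expected payoff is s1: 59/10; s2: 4/5.
Taking the (5/6, 1/6)-weighted average: (5/6)·(59/10) + (1/6)·(4/5) = 101/20.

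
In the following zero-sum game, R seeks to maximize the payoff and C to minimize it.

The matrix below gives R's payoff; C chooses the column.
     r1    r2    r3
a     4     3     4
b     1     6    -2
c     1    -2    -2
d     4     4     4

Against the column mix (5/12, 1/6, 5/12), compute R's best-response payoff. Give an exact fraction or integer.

a: (4)·(5/12) + (3)·(1/6) + (4)·(5/12) = 23/6.
b: (1)·(5/12) + (6)·(1/6) + (-2)·(5/12) = 7/12.
c: (1)·(5/12) + (-2)·(1/6) + (-2)·(5/12) = -3/4.
d: (4)·(5/12) + (4)·(1/6) + (4)·(5/12) = 4.
The best pure response is d with expected payoff 4.

4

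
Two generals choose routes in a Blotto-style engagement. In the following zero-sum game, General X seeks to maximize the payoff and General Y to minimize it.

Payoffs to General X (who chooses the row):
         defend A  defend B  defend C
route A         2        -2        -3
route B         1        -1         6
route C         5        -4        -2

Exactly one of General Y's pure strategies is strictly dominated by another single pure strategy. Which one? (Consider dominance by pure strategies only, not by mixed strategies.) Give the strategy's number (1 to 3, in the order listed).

1

General Y prefers columns that give General X less. Compare defend A with defend B: -2 < 2, -1 < 1, -4 < 5.
So defend B strictly dominates defend A for General Y; defend A is strictly dominated.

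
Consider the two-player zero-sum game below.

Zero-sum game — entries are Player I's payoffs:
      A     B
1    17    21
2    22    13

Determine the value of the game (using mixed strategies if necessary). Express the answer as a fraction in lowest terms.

Row minima are 17 and 13, so Player I's maximin is 17; column maxima are 22 and 21, so Player II's minimax is 21. These differ, so the equilibrium is in mixed strategies.
Let Player I play 1 with probability p. Player II is indifferent when 17p + 22(1−p) = 21p + 13(1−p), giving p = 9/13.
Let Player II play A with probability q. Player I is indifferent when 17q + 21(1−q) = 22q + 13(1−q), giving q = 8/13.
The value is 17·(8/13) + (21)·(5/13) = 241/13.

241/13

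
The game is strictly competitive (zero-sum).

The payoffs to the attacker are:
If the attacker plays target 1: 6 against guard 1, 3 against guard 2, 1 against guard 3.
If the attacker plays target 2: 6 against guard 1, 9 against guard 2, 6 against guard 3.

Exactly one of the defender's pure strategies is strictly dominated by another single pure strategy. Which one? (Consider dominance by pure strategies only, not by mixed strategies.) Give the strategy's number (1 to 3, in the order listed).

2

The defender prefers columns that give the attacker less. Compare guard 2 with guard 3: 1 < 3, 6 < 9.
So guard 3 strictly dominates guard 2 for the defender; guard 2 is strictly dominated.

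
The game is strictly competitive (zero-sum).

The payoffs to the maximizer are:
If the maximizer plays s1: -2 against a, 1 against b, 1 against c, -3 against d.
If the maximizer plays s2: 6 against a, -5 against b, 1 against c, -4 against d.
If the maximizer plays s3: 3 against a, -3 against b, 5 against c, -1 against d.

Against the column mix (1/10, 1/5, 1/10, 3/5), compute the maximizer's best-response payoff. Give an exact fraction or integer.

-2/5

s1: (-2)·(1/10) + (1)·(1/5) + (1)·(1/10) + (-3)·(3/5) = -17/10.
s2: (6)·(1/10) + (-5)·(1/5) + (1)·(1/10) + (-4)·(3/5) = -27/10.
s3: (3)·(1/10) + (-3)·(1/5) + (5)·(1/10) + (-1)·(3/5) = -2/5.
The best pure response is s3 with expected payoff -2/5.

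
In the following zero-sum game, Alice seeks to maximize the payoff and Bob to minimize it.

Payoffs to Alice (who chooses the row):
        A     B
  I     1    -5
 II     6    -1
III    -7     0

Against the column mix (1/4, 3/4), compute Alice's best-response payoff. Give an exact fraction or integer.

I: (1)·(1/4) + (-5)·(3/4) = -7/2.
II: (6)·(1/4) + (-1)·(3/4) = 3/4.
III: (-7)·(1/4) + (0)·(3/4) = -7/4.
The best pure response is II with expected payoff 3/4.

3/4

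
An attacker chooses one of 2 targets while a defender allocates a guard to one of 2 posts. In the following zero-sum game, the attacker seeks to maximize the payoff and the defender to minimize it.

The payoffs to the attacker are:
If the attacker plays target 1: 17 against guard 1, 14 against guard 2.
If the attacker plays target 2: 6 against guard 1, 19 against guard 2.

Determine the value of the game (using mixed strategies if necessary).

Row minima are 14 and 6, so the attacker's maximin is 14; column maxima are 17 and 19, so the defender's minimax is 17. These differ, so the equilibrium is in mixed strategies.
Let the attacker play target 1 with probability p. The defender is indifferent when 17p + 6(1−p) = 14p + 19(1−p), giving p = 13/16.
Let the defender play guard 1 with probability q. The attacker is indifferent when 17q + 14(1−q) = 6q + 19(1−q), giving q = 5/16.
The value is 17·(5/16) + (14)·(11/16) = 239/16.

239/16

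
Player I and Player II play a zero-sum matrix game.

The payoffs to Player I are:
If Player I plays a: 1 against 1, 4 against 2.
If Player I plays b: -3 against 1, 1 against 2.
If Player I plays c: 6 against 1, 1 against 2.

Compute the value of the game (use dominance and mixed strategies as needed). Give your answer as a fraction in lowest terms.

Row b is strictly dominated by row a, so Player I never plays it.
The remaining 2×2 game on (a, c) × (1, 2) has no saddle point. Let Player I play a with probability p; indifference gives p + 6(1−p) = 4p + (1−p), so p = 5/8.
Similarly Player II's optimal q on 1 is 3/8, and the value is 1·(3/8) + (4)·(5/8) = 23/8.

23/8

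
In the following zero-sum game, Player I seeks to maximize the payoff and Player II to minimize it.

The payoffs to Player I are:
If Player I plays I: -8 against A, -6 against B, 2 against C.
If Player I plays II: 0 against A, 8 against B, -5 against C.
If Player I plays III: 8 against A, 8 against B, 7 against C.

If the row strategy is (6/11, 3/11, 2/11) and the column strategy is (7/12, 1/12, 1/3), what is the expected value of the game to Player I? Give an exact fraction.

Against (7/12, 1/12, 1/3), each row's expected payoff is I: -9/2; II: -1; III: 23/3.
Taking the (6/11, 3/11, 2/11)-weighted average: (6/11)·(-9/2) + (3/11)·(-1) + (2/11)·(23/3) = -4/3.

-4/3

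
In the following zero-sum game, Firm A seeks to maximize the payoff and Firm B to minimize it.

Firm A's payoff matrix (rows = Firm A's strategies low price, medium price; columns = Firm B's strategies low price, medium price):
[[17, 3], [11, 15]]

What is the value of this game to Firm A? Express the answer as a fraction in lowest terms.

37/3

Row minima are 3 and 11, so Firm A's maximin is 11; column maxima are 17 and 15, so Firm B's minimax is 15. These differ, so the equilibrium is in mixed strategies.
Let Firm A play low price with probability p. Firm B is indifferent when 17p + 11(1−p) = 3p + 15(1−p), giving p = 2/9.
Let Firm B play low price with probability q. Firm A is indifferent when 17q + 3(1−q) = 11q + 15(1−q), giving q = 2/3.
The value is 17·(2/3) + (3)·(1/3) = 37/3.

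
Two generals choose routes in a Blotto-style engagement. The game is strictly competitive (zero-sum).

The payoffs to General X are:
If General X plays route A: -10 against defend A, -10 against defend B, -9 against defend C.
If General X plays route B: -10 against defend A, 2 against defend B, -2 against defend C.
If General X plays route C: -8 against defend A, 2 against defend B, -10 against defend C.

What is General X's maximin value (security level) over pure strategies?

The worst-case payoff for each row is route A: -10, route B: -10, route C: -10.
The best of these is -10.

-10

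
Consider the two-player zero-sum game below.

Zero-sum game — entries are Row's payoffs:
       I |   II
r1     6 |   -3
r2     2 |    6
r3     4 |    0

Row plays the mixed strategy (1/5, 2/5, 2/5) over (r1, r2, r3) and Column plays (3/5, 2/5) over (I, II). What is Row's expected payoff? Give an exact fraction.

Against (3/5, 2/5), each row's expected payoff is r1: 12/5; r2: 18/5; r3: 12/5.
Taking the (1/5, 2/5, 2/5)-weighted average: (1/5)·(12/5) + (2/5)·(18/5) + (2/5)·(12/5) = 72/25.

72/25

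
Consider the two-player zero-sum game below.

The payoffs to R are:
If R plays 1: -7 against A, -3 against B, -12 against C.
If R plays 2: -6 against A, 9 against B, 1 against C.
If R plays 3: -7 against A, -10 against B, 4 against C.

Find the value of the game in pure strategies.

Row minima: -12, -6, -10 → R's maximin is -6.
Column maxima: -6, 9, 4 → C's minimax is -6.
They coincide at (2, A), so the value is -6.

-6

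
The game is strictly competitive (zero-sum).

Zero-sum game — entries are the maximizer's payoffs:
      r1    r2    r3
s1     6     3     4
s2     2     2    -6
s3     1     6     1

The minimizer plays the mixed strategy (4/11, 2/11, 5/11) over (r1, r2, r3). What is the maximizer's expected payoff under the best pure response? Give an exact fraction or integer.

50/11

s1: (6)·(4/11) + (3)·(2/11) + (4)·(5/11) = 50/11.
s2: (2)·(4/11) + (2)·(2/11) + (-6)·(5/11) = -18/11.
s3: (1)·(4/11) + (6)·(2/11) + (1)·(5/11) = 21/11.
The best pure response is s1 with expected payoff 50/11.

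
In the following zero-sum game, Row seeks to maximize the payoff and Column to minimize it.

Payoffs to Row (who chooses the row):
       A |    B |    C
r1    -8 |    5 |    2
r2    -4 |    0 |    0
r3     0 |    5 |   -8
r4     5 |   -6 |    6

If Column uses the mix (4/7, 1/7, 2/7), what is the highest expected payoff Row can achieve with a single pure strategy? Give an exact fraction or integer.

26/7

r1: (-8)·(4/7) + (5)·(1/7) + (2)·(2/7) = -23/7.
r2: (-4)·(4/7) + (0)·(1/7) + (0)·(2/7) = -16/7.
r3: (0)·(4/7) + (5)·(1/7) + (-8)·(2/7) = -11/7.
r4: (5)·(4/7) + (-6)·(1/7) + (6)·(2/7) = 26/7.
The best pure response is r4 with expected payoff 26/7.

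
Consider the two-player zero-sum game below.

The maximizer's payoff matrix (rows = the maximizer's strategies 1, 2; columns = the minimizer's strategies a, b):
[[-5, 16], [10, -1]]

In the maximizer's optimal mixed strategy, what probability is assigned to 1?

Row minima are -5 and -1, so the maximizer's maximin is -1; column maxima are 10 and 16, so the minimizer's minimax is 10. These differ, so the equilibrium is in mixed strategies.
Let the maximizer play 1 with probability p. The minimizer is indifferent when −5p + 10(1−p) = 16p − (1−p), giving p = 11/32.

11/32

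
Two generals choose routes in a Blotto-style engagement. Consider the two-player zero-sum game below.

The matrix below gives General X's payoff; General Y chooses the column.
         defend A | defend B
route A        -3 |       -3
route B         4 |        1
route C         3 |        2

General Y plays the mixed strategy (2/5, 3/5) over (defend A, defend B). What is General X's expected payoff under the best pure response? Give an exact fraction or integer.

route A: (-3)·(2/5) + (-3)·(3/5) = -3.
route B: (4)·(2/5) + (1)·(3/5) = 11/5.
route C: (3)·(2/5) + (2)·(3/5) = 12/5.
The best pure response is route C with expected payoff 12/5.

12/5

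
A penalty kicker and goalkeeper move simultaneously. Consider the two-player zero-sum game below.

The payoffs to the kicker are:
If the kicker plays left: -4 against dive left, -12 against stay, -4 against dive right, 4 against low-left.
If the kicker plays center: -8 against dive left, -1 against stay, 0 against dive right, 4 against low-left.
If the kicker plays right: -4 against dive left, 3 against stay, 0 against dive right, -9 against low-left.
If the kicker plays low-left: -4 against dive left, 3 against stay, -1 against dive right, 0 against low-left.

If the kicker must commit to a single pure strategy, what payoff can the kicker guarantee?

The worst-case payoff for each row is left: -12, center: -8, right: -9, low-left: -4.
The best of these is -4.

-4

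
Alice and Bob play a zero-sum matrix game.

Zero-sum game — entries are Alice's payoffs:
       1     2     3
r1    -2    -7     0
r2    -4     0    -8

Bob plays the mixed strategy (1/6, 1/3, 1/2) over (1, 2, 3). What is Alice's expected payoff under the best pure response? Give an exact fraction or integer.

-8/3

r1: (-2)·(1/6) + (-7)·(1/3) + (0)·(1/2) = -8/3.
r2: (-4)·(1/6) + (0)·(1/3) + (-8)·(1/2) = -14/3.
The best pure response is r1 with expected payoff -8/3.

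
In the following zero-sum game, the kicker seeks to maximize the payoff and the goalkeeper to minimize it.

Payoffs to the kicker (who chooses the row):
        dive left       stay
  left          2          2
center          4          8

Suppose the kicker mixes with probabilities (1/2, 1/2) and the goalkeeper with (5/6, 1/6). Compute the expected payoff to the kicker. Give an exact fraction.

Against (5/6, 1/6), each row's expected payoff is left: 2; center: 14/3.
Taking the (1/2, 1/2)-weighted average: (1/2)·(2) + (1/2)·(14/3) = 10/3.

10/3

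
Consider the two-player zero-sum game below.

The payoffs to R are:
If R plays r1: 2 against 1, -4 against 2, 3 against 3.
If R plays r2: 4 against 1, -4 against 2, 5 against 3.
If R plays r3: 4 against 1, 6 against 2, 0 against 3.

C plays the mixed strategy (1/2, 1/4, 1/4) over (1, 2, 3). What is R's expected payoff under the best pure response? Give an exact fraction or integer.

7/2

r1: (2)·(1/2) + (-4)·(1/4) + (3)·(1/4) = 3/4.
r2: (4)·(1/2) + (-4)·(1/4) + (5)·(1/4) = 9/4.
r3: (4)·(1/2) + (6)·(1/4) + (0)·(1/4) = 7/2.
The best pure response is r3 with expected payoff 7/2.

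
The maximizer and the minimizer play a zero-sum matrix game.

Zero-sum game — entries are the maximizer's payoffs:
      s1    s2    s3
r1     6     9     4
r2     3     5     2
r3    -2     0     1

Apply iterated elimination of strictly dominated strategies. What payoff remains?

Column s2 is strictly dominated by s1 for the minimizer (6<9, 3<5, -2<0); eliminate s2.
Row r2 is strictly dominated by row r1 (6>3, 4>2); eliminate r2.
Row r3 is strictly dominated by row r1 (6>-2, 4>1); eliminate r3.
Column s1 is strictly dominated by s3 for the minimizer (4<6); eliminate s1.
Only (r1, s3) remains, with payoff 4.

4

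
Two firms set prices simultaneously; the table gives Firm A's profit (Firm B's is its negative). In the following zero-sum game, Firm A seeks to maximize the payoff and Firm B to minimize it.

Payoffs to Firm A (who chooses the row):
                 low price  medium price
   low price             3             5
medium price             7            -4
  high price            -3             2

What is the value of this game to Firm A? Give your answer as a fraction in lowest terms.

Row high price is strictly dominated by row low price, so Firm A never plays it.
The remaining 2×2 game on (low price, medium price) × (low price, medium price) has no saddle point. Let Firm A play low price with probability p; indifference gives 3p + 7(1−p) = 5p − 4(1−p), so p = 11/13.
Similarly Firm B's optimal q on low price is 9/13, and the value is 3·(9/13) + (5)·(4/13) = 47/13.

47/13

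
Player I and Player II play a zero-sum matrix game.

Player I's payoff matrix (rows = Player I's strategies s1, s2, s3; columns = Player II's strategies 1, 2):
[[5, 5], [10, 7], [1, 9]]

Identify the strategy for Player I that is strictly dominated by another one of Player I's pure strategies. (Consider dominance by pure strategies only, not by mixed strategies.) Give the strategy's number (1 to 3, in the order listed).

1

Compare s1 with s2: 10 > 5, 7 > 5.
So s2 strictly dominates s1 for Player I; s1 is strictly dominated.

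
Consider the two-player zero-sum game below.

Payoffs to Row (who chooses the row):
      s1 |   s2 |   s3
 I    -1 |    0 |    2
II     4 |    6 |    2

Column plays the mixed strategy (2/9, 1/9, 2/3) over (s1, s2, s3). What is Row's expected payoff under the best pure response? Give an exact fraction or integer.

I: (-1)·(2/9) + (0)·(1/9) + (2)·(2/3) = 10/9.
II: (4)·(2/9) + (6)·(1/9) + (2)·(2/3) = 26/9.
The best pure response is II with expected payoff 26/9.

26/9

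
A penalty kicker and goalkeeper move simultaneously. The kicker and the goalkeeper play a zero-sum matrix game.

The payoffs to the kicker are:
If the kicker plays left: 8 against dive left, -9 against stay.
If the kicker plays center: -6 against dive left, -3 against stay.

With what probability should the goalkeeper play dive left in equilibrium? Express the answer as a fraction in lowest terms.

3/10

Row minima are -9 and -6, so the kicker's maximin is -6; column maxima are 8 and -3, so the goalkeeper's minimax is -3. These differ, so the equilibrium is in mixed strategies.
Let the goalkeeper play dive left with probability q. The kicker is indifferent when 8q − 9(1−q) = −6q − 3(1−q), giving q = 3/10.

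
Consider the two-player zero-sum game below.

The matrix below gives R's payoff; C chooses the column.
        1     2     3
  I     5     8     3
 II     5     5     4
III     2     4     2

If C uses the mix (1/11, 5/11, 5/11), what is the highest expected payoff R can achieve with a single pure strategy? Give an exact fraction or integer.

60/11

I: (5)·(1/11) + (8)·(5/11) + (3)·(5/11) = 60/11.
II: (5)·(1/11) + (5)·(5/11) + (4)·(5/11) = 50/11.
III: (2)·(1/11) + (4)·(5/11) + (2)·(5/11) = 32/11.
The best pure response is I with expected payoff 60/11.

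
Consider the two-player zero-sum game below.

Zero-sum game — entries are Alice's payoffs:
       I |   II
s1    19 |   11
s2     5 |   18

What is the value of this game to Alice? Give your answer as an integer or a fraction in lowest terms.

Row minima are 11 and 5, so Alice's maximin is 11; column maxima are 19 and 18, so Bob's minimax is 18. These differ, so the equilibrium is in mixed strategies.
Let Alice play s1 with probability p. Bob is indifferent when 19p + 5(1−p) = 11p + 18(1−p), giving p = 13/21.
Let Bob play I with probability q. Alice is indifferent when 19q + 11(1−q) = 5q + 18(1−q), giving q = 1/3.
The value is 19·(1/3) + (11)·(2/3) = 41/3.

41/3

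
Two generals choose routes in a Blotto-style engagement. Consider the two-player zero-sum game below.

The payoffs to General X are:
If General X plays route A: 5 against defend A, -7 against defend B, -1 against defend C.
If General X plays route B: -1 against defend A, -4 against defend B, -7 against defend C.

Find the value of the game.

-5

Column defend A is strictly dominated by defend C for General Y (it gives General X more in every row).
The remaining 2×2 game on (route A, route B) × (defend B, defend C) has no saddle point. Let General X play route A with probability p; indifference gives −7p − 4(1−p) = −p − 7(1−p), so p = 1/3.
Similarly General Y's optimal q on defend B is 2/3, and the value is -7·(2/3) + (-1)·(1/3) = -5.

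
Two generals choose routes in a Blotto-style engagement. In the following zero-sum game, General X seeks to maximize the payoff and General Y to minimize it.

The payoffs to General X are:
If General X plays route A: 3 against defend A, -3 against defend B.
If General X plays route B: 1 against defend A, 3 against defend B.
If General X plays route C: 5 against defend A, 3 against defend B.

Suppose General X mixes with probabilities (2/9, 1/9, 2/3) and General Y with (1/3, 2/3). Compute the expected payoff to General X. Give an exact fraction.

67/27

Against (1/3, 2/3), each row's expected payoff is route A: -1; route B: 7/3; route C: 11/3.
Taking the (2/9, 1/9, 2/3)-weighted average: (2/9)·(-1) + (1/9)·(7/3) + (2/3)·(11/3) = 67/27.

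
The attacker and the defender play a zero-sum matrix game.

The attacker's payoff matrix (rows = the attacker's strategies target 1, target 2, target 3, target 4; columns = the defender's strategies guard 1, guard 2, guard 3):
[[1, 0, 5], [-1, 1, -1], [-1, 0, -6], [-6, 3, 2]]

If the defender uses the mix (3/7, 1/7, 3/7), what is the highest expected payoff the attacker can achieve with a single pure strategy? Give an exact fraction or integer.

18/7

target 1: (1)·(3/7) + (0)·(1/7) + (5)·(3/7) = 18/7.
target 2: (-1)·(3/7) + (1)·(1/7) + (-1)·(3/7) = -5/7.
target 3: (-1)·(3/7) + (0)·(1/7) + (-6)·(3/7) = -3.
target 4: (-6)·(3/7) + (3)·(1/7) + (2)·(3/7) = -9/7.
The best pure response is target 1 with expected payoff 18/7.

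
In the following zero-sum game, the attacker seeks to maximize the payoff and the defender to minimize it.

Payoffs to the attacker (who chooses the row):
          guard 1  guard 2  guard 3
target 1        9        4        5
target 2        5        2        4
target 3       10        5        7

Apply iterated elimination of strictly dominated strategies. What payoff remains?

Row target 1 is strictly dominated by row target 3 (10>9, 5>4, 7>5); eliminate target 1.
Row target 2 is strictly dominated by row target 3 (10>5, 5>2, 7>4); eliminate target 2.
Column guard 3 is strictly dominated by guard 2 for the defender (5<7); eliminate guard 3.
Column guard 1 is strictly dominated by guard 2 for the defender (5<10); eliminate guard 1.
Only (target 3, guard 2) remains, with payoff 5.

5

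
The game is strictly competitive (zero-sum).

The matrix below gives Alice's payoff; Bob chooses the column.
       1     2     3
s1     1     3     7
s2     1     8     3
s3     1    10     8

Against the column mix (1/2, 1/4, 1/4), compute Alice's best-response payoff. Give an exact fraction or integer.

s1: (1)·(1/2) + (3)·(1/4) + (7)·(1/4) = 3.
s2: (1)·(1/2) + (8)·(1/4) + (3)·(1/4) = 13/4.
s3: (1)·(1/2) + (10)·(1/4) + (8)·(1/4) = 5.
The best pure response is s3 with expected payoff 5.

5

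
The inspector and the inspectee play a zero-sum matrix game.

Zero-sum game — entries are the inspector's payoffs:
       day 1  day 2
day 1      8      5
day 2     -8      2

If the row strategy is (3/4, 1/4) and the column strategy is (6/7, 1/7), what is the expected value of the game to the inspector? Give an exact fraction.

113/28

Against (6/7, 1/7), each row's expected payoff is day 1: 53/7; day 2: -46/7.
Taking the (3/4, 1/4)-weighted average: (3/4)·(53/7) + (1/4)·(-46/7) = 113/28.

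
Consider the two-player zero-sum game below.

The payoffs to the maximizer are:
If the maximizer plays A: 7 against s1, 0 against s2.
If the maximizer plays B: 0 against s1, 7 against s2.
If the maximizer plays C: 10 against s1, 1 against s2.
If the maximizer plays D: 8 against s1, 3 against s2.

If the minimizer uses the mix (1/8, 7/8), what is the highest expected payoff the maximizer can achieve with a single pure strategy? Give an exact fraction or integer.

A: (7)·(1/8) + (0)·(7/8) = 7/8.
B: (0)·(1/8) + (7)·(7/8) = 49/8.
C: (10)·(1/8) + (1)·(7/8) = 17/8.
D: (8)·(1/8) + (3)·(7/8) = 29/8.
The best pure response is B with expected payoff 49/8.

49/8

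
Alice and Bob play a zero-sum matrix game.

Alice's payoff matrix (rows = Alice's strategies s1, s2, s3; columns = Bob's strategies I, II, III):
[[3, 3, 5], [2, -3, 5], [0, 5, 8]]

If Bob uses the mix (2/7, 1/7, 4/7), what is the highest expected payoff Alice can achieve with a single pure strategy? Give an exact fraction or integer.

s1: (3)·(2/7) + (3)·(1/7) + (5)·(4/7) = 29/7.
s2: (2)·(2/7) + (-3)·(1/7) + (5)·(4/7) = 3.
s3: (0)·(2/7) + (5)·(1/7) + (8)·(4/7) = 37/7.
The best pure response is s3 with expected payoff 37/7.

37/7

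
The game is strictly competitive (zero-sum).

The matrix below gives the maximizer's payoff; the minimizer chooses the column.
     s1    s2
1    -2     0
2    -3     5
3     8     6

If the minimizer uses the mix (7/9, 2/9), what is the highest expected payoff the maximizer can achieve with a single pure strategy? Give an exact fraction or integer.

1: (-2)·(7/9) + (0)·(2/9) = -14/9.
2: (-3)·(7/9) + (5)·(2/9) = -11/9.
3: (8)·(7/9) + (6)·(2/9) = 68/9.
The best pure response is 3 with expected payoff 68/9.

68/9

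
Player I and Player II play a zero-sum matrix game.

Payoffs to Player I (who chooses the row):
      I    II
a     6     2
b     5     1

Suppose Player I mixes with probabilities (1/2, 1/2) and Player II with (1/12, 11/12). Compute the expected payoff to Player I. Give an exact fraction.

Against (1/12, 11/12), each row's expected payoff is a: 7/3; b: 4/3.
Taking the (1/2, 1/2)-weighted average: (1/2)·(7/3) + (1/2)·(4/3) = 11/6.

11/6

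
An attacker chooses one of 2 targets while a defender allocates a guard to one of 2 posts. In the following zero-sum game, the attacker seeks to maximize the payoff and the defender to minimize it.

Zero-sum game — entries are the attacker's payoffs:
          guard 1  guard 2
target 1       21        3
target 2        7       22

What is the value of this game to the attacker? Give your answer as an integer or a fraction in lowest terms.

147/11

Row minima are 3 and 7, so the attacker's maximin is 7; column maxima are 21 and 22, so the defender's minimax is 21. These differ, so the equilibrium is in mixed strategies.
Let the attacker play target 1 with probability p. The defender is indifferent when 21p + 7(1−p) = 3p + 22(1−p), giving p = 5/11.
Let the defender play guard 1 with probability q. The attacker is indifferent when 21q + 3(1−q) = 7q + 22(1−q), giving q = 19/33.
The value is 21·(19/33) + (3)·(14/33) = 147/11.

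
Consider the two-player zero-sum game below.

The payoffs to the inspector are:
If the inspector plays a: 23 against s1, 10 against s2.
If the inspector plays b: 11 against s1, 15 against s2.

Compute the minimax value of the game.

Row minima are 10 and 11, so the inspector's maximin is 11; column maxima are 23 and 15, so the inspectee's minimax is 15. These differ, so the equilibrium is in mixed strategies.
Let the inspector play a with probability p. The inspectee is indifferent when 23p + 11(1−p) = 10p + 15(1−p), giving p = 4/17.
Let the inspectee play s1 with probability q. The inspector is indifferent when 23q + 10(1−q) = 11q + 15(1−q), giving q = 5/17.
The value is 23·(5/17) + (10)·(12/17) = 235/17.

235/17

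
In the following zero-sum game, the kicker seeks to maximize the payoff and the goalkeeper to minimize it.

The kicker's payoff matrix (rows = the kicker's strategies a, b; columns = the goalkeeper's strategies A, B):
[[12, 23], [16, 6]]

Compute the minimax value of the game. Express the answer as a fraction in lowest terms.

296/21

Row minima are 12 and 6, so the kicker's maximin is 12; column maxima are 16 and 23, so the goalkeeper's minimax is 16. These differ, so the equilibrium is in mixed strategies.
Let the kicker play a with probability p. The goalkeeper is indifferent when 12p + 16(1−p) = 23p + 6(1−p), giving p = 10/21.
Let the goalkeeper play A with probability q. The kicker is indifferent when 12q + 23(1−q) = 16q + 6(1−q), giving q = 17/21.
The value is 12·(17/21) + (23)·(4/21) = 296/21.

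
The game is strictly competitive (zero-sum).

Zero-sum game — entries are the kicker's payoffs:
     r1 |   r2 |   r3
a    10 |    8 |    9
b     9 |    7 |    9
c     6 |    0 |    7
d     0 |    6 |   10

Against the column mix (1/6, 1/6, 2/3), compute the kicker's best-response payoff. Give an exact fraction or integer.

9

a: (10)·(1/6) + (8)·(1/6) + (9)·(2/3) = 9.
b: (9)·(1/6) + (7)·(1/6) + (9)·(2/3) = 26/3.
c: (6)·(1/6) + (0)·(1/6) + (7)·(2/3) = 17/3.
d: (0)·(1/6) + (6)·(1/6) + (10)·(2/3) = 23/3.
The best pure response is a with expected payoff 9.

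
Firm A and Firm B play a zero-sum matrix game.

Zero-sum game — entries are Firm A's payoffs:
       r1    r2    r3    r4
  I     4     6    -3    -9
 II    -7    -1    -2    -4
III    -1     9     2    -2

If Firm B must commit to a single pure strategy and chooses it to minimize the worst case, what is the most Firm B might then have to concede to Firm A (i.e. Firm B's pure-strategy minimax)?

The worst case (largest entry) in each column is r1: 4, r2: 9, r3: 2, r4: -2.
The best (smallest) of these is -2.

-2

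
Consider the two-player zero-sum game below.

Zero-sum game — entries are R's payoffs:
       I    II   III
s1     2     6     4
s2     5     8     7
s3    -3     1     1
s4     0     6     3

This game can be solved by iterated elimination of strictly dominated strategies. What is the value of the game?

Row s3 is strictly dominated by row s1 (2>-3, 6>1, 4>1); eliminate s3.
Column II is strictly dominated by I for C (2<6, 5<8, 0<6); eliminate II.
Row s1 is strictly dominated by row s2 (5>2, 7>4); eliminate s1.
Column III is strictly dominated by I for C (5<7, 0<3); eliminate III.
Row s4 is strictly dominated by row s2 (5>0); eliminate s4.
Only (s2, I) remains, with payoff 5.

5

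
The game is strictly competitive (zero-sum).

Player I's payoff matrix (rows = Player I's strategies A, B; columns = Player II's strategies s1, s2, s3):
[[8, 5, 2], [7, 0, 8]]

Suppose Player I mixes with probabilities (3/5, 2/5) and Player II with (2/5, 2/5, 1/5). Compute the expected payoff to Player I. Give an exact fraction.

128/25

Against (2/5, 2/5, 1/5), each row's expected payoff is A: 28/5; B: 22/5.
Taking the (3/5, 2/5)-weighted average: (3/5)·(28/5) + (2/5)·(22/5) = 128/25.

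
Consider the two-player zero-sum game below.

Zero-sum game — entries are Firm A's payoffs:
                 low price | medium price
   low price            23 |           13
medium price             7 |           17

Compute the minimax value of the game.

15

Row minima are 13 and 7, so Firm A's maximin is 13; column maxima are 23 and 17, so Firm B's minimax is 17. These differ, so the equilibrium is in mixed strategies.
Let Firm A play low price with probability p. Firm B is indifferent when 23p + 7(1−p) = 13p + 17(1−p), giving p = 1/2.
Let Firm B play low price with probability q. Firm A is indifferent when 23q + 13(1−q) = 7q + 17(1−q), giving q = 1/5.
The value is 23·(1/5) + (13)·(4/5) = 15.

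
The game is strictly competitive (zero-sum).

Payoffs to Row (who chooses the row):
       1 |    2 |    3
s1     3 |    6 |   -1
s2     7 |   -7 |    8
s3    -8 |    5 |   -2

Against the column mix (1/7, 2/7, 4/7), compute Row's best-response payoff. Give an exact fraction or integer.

s1: (3)·(1/7) + (6)·(2/7) + (-1)·(4/7) = 11/7.
s2: (7)·(1/7) + (-7)·(2/7) + (8)·(4/7) = 25/7.
s3: (-8)·(1/7) + (5)·(2/7) + (-2)·(4/7) = -6/7.
The best pure response is s2 with expected payoff 25/7.

25/7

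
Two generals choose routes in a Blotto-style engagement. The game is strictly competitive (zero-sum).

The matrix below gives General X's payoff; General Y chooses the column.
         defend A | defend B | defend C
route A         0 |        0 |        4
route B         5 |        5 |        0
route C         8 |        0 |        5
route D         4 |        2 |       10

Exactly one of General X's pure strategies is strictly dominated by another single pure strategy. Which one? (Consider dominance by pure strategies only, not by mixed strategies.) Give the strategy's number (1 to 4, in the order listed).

Compare route A with route D: 4 > 0, 2 > 0, 10 > 4.
So route D strictly dominates route A for General X; route A is strictly dominated.

1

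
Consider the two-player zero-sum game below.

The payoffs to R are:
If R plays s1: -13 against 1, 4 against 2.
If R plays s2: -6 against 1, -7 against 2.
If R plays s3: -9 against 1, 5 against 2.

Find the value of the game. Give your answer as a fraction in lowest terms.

-31/5

Row s1 is strictly dominated by row s3, so R never plays it.
The remaining 2×2 game on (s2, s3) × (1, 2) has no saddle point. Let R play s2 with probability p; indifference gives −6p − 9(1−p) = −7p + 5(1−p), so p = 14/15.
Similarly C's optimal q on 1 is 4/5, and the value is -6·(4/5) + (-7)·(1/5) = -31/5.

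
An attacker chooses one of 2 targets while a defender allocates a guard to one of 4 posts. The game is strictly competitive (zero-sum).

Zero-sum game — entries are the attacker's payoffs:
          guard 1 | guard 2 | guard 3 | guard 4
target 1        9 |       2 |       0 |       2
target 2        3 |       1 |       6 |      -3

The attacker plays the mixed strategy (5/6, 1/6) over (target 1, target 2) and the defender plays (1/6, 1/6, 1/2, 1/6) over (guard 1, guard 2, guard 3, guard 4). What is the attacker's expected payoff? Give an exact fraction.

7/3

Against (1/6, 1/6, 1/2, 1/6), each row's expected payoff is target 1: 13/6; target 2: 19/6.
Taking the (5/6, 1/6)-weighted average: (5/6)·(13/6) + (1/6)·(19/6) = 7/3.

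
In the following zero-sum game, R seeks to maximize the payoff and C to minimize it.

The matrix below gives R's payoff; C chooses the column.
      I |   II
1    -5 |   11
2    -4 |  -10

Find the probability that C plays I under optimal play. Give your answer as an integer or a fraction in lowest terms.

21/22

Row minima are -5 and -10, so R's maximin is -5; column maxima are -4 and 11, so C's minimax is -4. These differ, so the equilibrium is in mixed strategies.
Let C play I with probability q. R is indifferent when −5q + 11(1−q) = −4q − 10(1−q), giving q = 21/22.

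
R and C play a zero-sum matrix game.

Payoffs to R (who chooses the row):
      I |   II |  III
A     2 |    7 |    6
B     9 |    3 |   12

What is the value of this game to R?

57/11

Column III is strictly dominated by I for C (it gives R more in every row).
The remaining 2×2 game on (A, B) × (I, II) has no saddle point. Let R play A with probability p; indifference gives 2p + 9(1−p) = 7p + 3(1−p), so p = 6/11.
Similarly C's optimal q on I is 4/11, and the value is 2·(4/11) + (7)·(7/11) = 57/11.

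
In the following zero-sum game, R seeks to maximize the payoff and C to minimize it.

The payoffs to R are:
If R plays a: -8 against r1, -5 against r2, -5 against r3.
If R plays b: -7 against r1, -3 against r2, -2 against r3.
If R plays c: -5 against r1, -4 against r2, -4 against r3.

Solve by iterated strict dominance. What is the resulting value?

-5

Column r3 is strictly dominated by r1 for C (-8<-5, -7<-2, -5<-4); eliminate r3.
Row a is strictly dominated by row b (-7>-8, -3>-5); eliminate a.
Column r2 is strictly dominated by r1 for C (-7<-3, -5<-4); eliminate r2.
Row b is strictly dominated by row c (-5>-7); eliminate b.
Only (c, r1) remains, with payoff -5.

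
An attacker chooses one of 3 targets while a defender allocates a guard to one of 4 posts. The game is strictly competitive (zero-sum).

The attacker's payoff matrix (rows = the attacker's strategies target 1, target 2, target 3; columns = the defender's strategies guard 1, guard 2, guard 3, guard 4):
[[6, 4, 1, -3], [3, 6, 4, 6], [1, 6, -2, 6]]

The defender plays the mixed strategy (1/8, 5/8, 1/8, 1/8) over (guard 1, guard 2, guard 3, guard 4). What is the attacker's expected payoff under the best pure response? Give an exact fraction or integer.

target 1: (6)·(1/8) + (4)·(5/8) + (1)·(1/8) + (-3)·(1/8) = 3.
target 2: (3)·(1/8) + (6)·(5/8) + (4)·(1/8) + (6)·(1/8) = 43/8.
target 3: (1)·(1/8) + (6)·(5/8) + (-2)·(1/8) + (6)·(1/8) = 35/8.
The best pure response is target 2 with expected payoff 43/8.

43/8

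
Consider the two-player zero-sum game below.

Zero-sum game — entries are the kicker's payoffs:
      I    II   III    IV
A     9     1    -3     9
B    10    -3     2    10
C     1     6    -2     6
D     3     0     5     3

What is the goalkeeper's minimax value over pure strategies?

The worst case (largest entry) in each column is I: 10, II: 6, III: 5, IV: 10.
The best (smallest) of these is 5.

5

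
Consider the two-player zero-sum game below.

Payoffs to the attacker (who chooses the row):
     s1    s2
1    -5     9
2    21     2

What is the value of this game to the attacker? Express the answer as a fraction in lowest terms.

Row minima are -5 and 2, so the attacker's maximin is 2; column maxima are 21 and 9, so the defender's minimax is 9. These differ, so the equilibrium is in mixed strategies.
Let the attacker play 1 with probability p. The defender is indifferent when −5p + 21(1−p) = 9p + 2(1−p), giving p = 19/33.
Let the defender play s1 with probability q. The attacker is indifferent when −5q + 9(1−q) = 21q + 2(1−q), giving q = 7/33.
The value is -5·(7/33) + (9)·(26/33) = 199/33.

199/33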